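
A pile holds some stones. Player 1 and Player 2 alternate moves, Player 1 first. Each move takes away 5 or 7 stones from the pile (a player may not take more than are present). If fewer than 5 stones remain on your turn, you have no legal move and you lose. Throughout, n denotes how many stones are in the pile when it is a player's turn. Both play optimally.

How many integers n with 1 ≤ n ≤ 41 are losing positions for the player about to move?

19

Label each position W (a win for the player to move) or L (a loss). A position with no legal move is L; any other position is W exactly when some move reaches an L, and L when every move reaches a W.
n=0: no move → L
n=1: no move → L
n=2: no move → L
n=3: no move → L
n=4: no move → L
n=5: can move to 0, which is L ⇒ W
n=6: can move to 1, which is L ⇒ W
n=7: can move to 2, which is L ⇒ W
n=8: can move to 3, which is L ⇒ W
n=9: can move to 4, which is L ⇒ W
n=10: can move to 3, which is L ⇒ W
n=11: can move to 4, which is L ⇒ W
n=12: moves to 7(W), 5(W); every one is W ⇒ L
n=13: moves to 8(W), 6(W); every one is W ⇒ L
n=14: moves to 9(W), 7(W); every one is W ⇒ L
n=15: moves to 10(W), 8(W); every one is W ⇒ L
n=16: moves to 11(W), 9(W); every one is W ⇒ L
n=17: can move to 12, which is L ⇒ W
n=18: can move to 13, which is L ⇒ W
n=19: can move to 14, which is L ⇒ W
n=20: can move to 15, which is L ⇒ W
n=21: can move to 16, which is L ⇒ W
n=22: can move to 15, which is L ⇒ W
n=23: can move to 16, which is L ⇒ W
n=24: moves to 19(W), 17(W); every one is W ⇒ L
n=25: moves to 20(W), 18(W); every one is W ⇒ L
n=26: moves to 21(W), 19(W); every one is W ⇒ L
n=27: moves to 22(W), 20(W); every one is W ⇒ L
n=28: moves to 23(W), 21(W); every one is W ⇒ L
n=29: can move to 24, which is L ⇒ W
n=30: can move to 25, which is L ⇒ W
n=31: can move to 26, which is L ⇒ W
n=32: can move to 27, which is L ⇒ W
n=33: can move to 28, which is L ⇒ W
n=34: can move to 27, which is L ⇒ W
n=35: can move to 28, which is L ⇒ W
n=36: moves to 31(W), 29(W); every one is W ⇒ L
n=37: moves to 32(W), 30(W); every one is W ⇒ L
n=38: moves to 33(W), 31(W); every one is W ⇒ L
n=39: moves to 34(W), 32(W); every one is W ⇒ L
n=40: moves to 35(W), 33(W); every one is W ⇒ L
n=41: can move to 36, which is L ⇒ W
L entries with 1 ≤ n ≤ 41 (n=0 is outside the asked range and is not counted): n = 1, 2, 3, 4, 12, 13, 14, 15, 16, 24, 25, 26, 27, 28, 36, 37, 38, 39, 40; that makes 19.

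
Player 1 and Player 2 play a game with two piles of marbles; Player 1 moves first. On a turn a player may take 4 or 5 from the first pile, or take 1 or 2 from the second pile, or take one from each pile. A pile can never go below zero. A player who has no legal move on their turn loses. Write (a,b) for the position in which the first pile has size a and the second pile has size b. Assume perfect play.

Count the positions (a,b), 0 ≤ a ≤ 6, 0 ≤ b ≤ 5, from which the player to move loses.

Label each position W (a win for the player to move) or L (a loss). A position with no legal move is L; any other position is W exactly when some move reaches an L, and L when every move reaches a W.
Every move lowers a or b (never raises either), so fill the grid row by row in increasing a, and left to right within a row: each cell's successors are then already labelled.
      b=0  b=1  b=2  b=3  b=4  b=5
a=0:    L    W    W    L    W    W
a=1:    L    W    W    L    W    W
a=2:    L    W    W    L    W    W
a=3:    L    W    W    L    W    W
a=4:    W    W    L    W    W    L
a=5:    W    L    W    W    L    W
a=6:    W    L    W    W    L    W
Cells with no legal move (terminal, hence L): (0,0), (1,0), (2,0), (3,0).
The remaining L cells, each justified by listing all of its moves:
(0,3): only reaches (0,2)(W), (0,1)(W), all W → L
(1,3): only reaches (1,2)(W), (1,1)(W), (0,2)(W), all W → L
(2,3): only reaches (2,2)(W), (2,1)(W), (1,2)(W), all W → L
(3,3): only reaches (3,2)(W), (3,1)(W), (2,2)(W), all W → L
(4,2): only reaches (0,2)(W), (4,1)(W), (4,0)(W), (3,1)(W), all W → L
(4,5): only reaches (0,5)(W), (4,4)(W), (4,3)(W), (3,4)(W), all W → L
(5,1): only reaches (1,1)(W), (0,1)(W), (5,0)(W), (4,0)(W), all W → L
(5,4): only reaches (1,4)(W), (0,4)(W), (5,3)(W), (5,2)(W), (4,3)(W), all W → L
(6,1): only reaches (2,1)(W), (1,1)(W), (6,0)(W), (5,0)(W), all W → L
(6,4): only reaches (2,4)(W), (1,4)(W), (6,3)(W), (6,2)(W), (5,3)(W), all W → L
Every other cell has at least one move into one of the L cells above, so it is W.
L cells per row: a=0: 2, a=1: 2, a=2: 2, a=3: 2, a=4: 2, a=5: 2, a=6: 2; total 14.

14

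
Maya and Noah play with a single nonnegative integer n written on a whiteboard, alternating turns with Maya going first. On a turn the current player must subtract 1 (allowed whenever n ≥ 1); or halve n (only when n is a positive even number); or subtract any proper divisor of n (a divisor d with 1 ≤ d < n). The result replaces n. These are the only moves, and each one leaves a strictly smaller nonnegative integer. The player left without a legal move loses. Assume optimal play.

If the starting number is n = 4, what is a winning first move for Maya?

Move to 2.

Use the standard recursion: the mover loses at a terminal position; elsewhere, the mover wins exactly when some move hands the opponent an L position.
n=0: no move → L
n=1: W (go to 0, an L position)
n=2: L (sole option 1(W) is W)
n=3: W (go to 2, an L position)
n=4: W (go to 2, an L position)
From 4, the L positions reachable in one move are: 2.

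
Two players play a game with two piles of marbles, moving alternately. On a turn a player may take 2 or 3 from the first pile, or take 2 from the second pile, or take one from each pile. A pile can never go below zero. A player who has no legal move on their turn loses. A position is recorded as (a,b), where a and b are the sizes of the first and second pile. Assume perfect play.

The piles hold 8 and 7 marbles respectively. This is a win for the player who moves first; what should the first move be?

Move to (6,7).

Use the standard recursion: the mover loses at a terminal position; elsewhere, the mover wins exactly when some move hands the opponent an L position.
No move ever increases a pile, so every position that can arise here has a ≤ 8 and b ≤ 7; it is enough to label the cells with 0 ≤ a ≤ 8 and 0 ≤ b ≤ 7.
Every move lowers a or b (never raises either), so fill the grid row by row in increasing a, and left to right within a row: each cell's successors are then already labelled.
      b=0  b=1  b=2  b=3  b=4  b=5  b=6  b=7
a=0:    L    L    W    W    L    L    W    W
a=1:    L    W    W    L    L    W    W    L
a=2:    W    W    L    L    W    W    L    L
a=3:    W    W    L    W    W    W    L    W
a=4:    W    L    W    W    W    L    W    W
a=5:    L    L    W    W    L    L    W    W
a=6:    L    W    W    L    L    W    W    L
a=7:    W    W    L    L    W    W    L    L
a=8:    W    W    L    W    W    W    L    W
Cells with no legal move (terminal, hence L): (0,0), (0,1), (1,0).
The remaining L cells, each justified by listing all of its moves:
(0,4): →(0,2)(W) only, which is W, so L
(0,5): →(0,3)(W) only, which is W, so L
(1,3): →(1,1)(W), (0,2)(W) — all W, so L
(1,4): →(1,2)(W), (0,3)(W) — all W, so L
(1,7): →(1,5)(W), (0,6)(W) — all W, so L
(2,2): →(0,2)(W), (2,0)(W), (1,1)(W) — all W, so L
(2,3): →(0,3)(W), (2,1)(W), (1,2)(W) — all W, so L
(2,6): →(0,6)(W), (2,4)(W), (1,5)(W) — all W, so L
(2,7): →(0,7)(W), (2,5)(W), (1,6)(W) — all W, so L
(3,2): →(1,2)(W), (0,2)(W), (3,0)(W), (2,1)(W) — all W, so L
(3,6): →(1,6)(W), (0,6)(W), (3,4)(W), (2,5)(W) — all W, so L
(4,1): →(2,1)(W), (1,1)(W), (3,0)(W) — all W, so L
(4,5): →(2,5)(W), (1,5)(W), (4,3)(W), (3,4)(W) — all W, so L
(5,0): →(3,0)(W), (2,0)(W) — all W, so L
(5,1): →(3,1)(W), (2,1)(W), (4,0)(W) — all W, so L
(5,4): →(3,4)(W), (2,4)(W), (5,2)(W), (4,3)(W) — all W, so L
(5,5): →(3,5)(W), (2,5)(W), (5,3)(W), (4,4)(W) — all W, so L
(6,0): →(4,0)(W), (3,0)(W) — all W, so L
(6,3): →(4,3)(W), (3,3)(W), (6,1)(W), (5,2)(W) — all W, so L
(6,4): →(4,4)(W), (3,4)(W), (6,2)(W), (5,3)(W) — all W, so L
(6,7): →(4,7)(W), (3,7)(W), (6,5)(W), (5,6)(W) — all W, so L
(7,2): →(5,2)(W), (4,2)(W), (7,0)(W), (6,1)(W) — all W, so L
(7,3): →(5,3)(W), (4,3)(W), (7,1)(W), (6,2)(W) — all W, so L
(7,6): →(5,6)(W), (4,6)(W), (7,4)(W), (6,5)(W) — all W, so L
(7,7): →(5,7)(W), (4,7)(W), (7,5)(W), (6,6)(W) — all W, so L
(8,2): →(6,2)(W), (5,2)(W), (8,0)(W), (7,1)(W) — all W, so L
(8,6): →(6,6)(W), (5,6)(W), (8,4)(W), (7,5)(W) — all W, so L
Every other cell has at least one move into one of the L cells above, so it is W.
From (8,7), the L positions reachable in one move are: (6,7), (7,6). Any move reaching one of these is winning.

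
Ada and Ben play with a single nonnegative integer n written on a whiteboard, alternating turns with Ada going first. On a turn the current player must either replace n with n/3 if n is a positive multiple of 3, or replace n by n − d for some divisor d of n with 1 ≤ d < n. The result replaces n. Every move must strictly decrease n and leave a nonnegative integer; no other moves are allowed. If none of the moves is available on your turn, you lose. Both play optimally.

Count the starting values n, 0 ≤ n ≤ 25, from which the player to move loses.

Compute win/loss labels from the base case upward. A position with no move is L. Any other position is W if it can reach an L in one move, else L.
n=0: no move → L
n=1: no move → L
n=2: can move to 1, which is L ⇒ W
n=3: can move to 1, which is L ⇒ W
n=4: moves to 2(W), 3(W); every one is W ⇒ L
n=5: can move to 4, which is L ⇒ W
n=6: can move to 4, which is L ⇒ W
n=7: the only move is to 6(W), a W ⇒ L
n=8: can move to 4, which is L ⇒ W
n=9: moves to 3(W), 6(W), 8(W); every one is W ⇒ L
n=10: can move to 9, which is L ⇒ W
n=11: the only move is to 10(W), a W ⇒ L
n=12: can move to 4, which is L ⇒ W
n=13: the only move is to 12(W), a W ⇒ L
n=14: can move to 7, which is L ⇒ W
n=15: moves to 5(W), 10(W), 12(W), 14(W); every one is W ⇒ L
n=16: can move to 15, which is L ⇒ W
n=17: the only move is to 16(W), a W ⇒ L
n=18: can move to 9, which is L ⇒ W
n=19: the only move is to 18(W), a W ⇒ L
n=20: can move to 15, which is L ⇒ W
n=21: can move to 7, which is L ⇒ W
n=22: can move to 11, which is L ⇒ W
n=23: the only move is to 22(W), a W ⇒ L
n=24: can move to 23, which is L ⇒ W
n=25: moves to 20(W), 24(W); every one is W ⇒ L
L entries with 0 ≤ n ≤ 25: n = 0, 1, 4, 7, 9, 11, 13, 15, 17, 19, 23, 25; that makes 12.

12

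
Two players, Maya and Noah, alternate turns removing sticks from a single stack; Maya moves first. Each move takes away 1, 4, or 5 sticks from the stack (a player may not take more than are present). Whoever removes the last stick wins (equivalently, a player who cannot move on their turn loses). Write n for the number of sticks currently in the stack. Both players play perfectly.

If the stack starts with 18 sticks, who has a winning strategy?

Work bottom-up. With no move the player to move loses. Otherwise the position is W if at least one move leads to an L position for the opponent, and L if every move leads to a W.
n=0: no move → L
n=1: reaches L-position 0 → W
n=2: only reaches 1(W), which is W → L
n=3: reaches L-position 2 → W
n=4: reaches L-position 0 → W
n=5: reaches L-position 0 → W
n=6: reaches L-position 2 → W
n=7: reaches L-position 2 → W
n=8: only reaches 7(W), 4(W), 3(W), all W → L
n=9: reaches L-position 8 → W
n=10: only reaches 9(W), 6(W), 5(W), all W → L
n=11: reaches L-position 10 → W
n=12: reaches L-position 8 → W
n=13: reaches L-position 8 → W
n=14: reaches L-position 10 → W
n=15: reaches L-position 10 → W
n=16: only reaches 15(W), 12(W), 11(W), all W → L
n=17: reaches L-position 16 → W
n=18: only reaches 17(W), 14(W), 13(W), all W → L
The starting position 18 is L: whatever Maya does, the opponent receives a W position.

Noah wins.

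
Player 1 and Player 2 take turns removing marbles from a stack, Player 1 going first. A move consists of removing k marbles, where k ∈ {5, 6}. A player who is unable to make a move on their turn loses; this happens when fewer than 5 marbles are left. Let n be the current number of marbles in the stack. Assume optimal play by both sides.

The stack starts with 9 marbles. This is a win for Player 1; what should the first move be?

Positions with no move are L. A position that does have a move is losing for the player to move precisely when every available move leads to a winning position for the opponent. Fill in the labels:
n=0: no move → L
n=1: no move → L
n=2: no move → L
n=3: no move → L
n=4: no move → L
n=5: W (go to 0, an L position)
n=6: W (go to 1, an L position)
n=7: W (go to 2, an L position)
n=8: W (go to 3, an L position)
n=9: W (go to 4, an L position)
From 9, the L positions reachable in one move are: 4, 3. Any move reaching one of these is winning.

Remove 5, leaving 4.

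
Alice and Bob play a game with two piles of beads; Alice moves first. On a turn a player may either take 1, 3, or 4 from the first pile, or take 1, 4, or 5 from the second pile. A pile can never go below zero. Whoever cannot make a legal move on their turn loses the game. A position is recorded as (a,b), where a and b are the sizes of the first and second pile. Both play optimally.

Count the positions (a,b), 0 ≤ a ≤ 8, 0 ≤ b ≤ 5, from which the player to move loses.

15

Compute win/loss labels from the base case upward. A position with no move is L. Any other position is W if it can reach an L in one move, else L.
Every move lowers a or b (never raises either), so fill the grid row by row in increasing a, and left to right within a row: each cell's successors are then already labelled.
      b=0  b=1  b=2  b=3  b=4  b=5
a=0:    L    W    L    W    W    W
a=1:    W    L    W    L    W    W
a=2:    L    W    L    W    W    W
a=3:    W    L    W    L    W    W
a=4:    W    W    W    W    L    W
a=5:    W    W    W    W    W    L
a=6:    W    W    W    W    L    W
a=7:    L    W    L    W    W    W
a=8:    W    L    W    L    W    W
Cells with no legal move (terminal, hence L): (0,0).
The remaining L cells, each justified by listing all of its moves:
(0,2): →(0,1)(W) only, which is W, so L
(1,1): →(0,1)(W), (1,0)(W) — all W, so L
(1,3): →(0,3)(W), (1,2)(W) — all W, so L
(2,0): →(1,0)(W) only, which is W, so L
(2,2): →(1,2)(W), (2,1)(W) — all W, so L
(3,1): →(2,1)(W), (0,1)(W), (3,0)(W) — all W, so L
(3,3): →(2,3)(W), (0,3)(W), (3,2)(W) — all W, so L
(4,4): →(3,4)(W), (1,4)(W), (0,4)(W), (4,3)(W), (4,0)(W) — all W, so L
(5,5): →(4,5)(W), (2,5)(W), (1,5)(W), (5,4)(W), (5,1)(W), (5,0)(W) — all W, so L
(6,4): →(5,4)(W), (3,4)(W), (2,4)(W), (6,3)(W), (6,0)(W) — all W, so L
(7,0): →(6,0)(W), (4,0)(W), (3,0)(W) — all W, so L
(7,2): →(6,2)(W), (4,2)(W), (3,2)(W), (7,1)(W) — all W, so L
(8,1): →(7,1)(W), (5,1)(W), (4,1)(W), (8,0)(W) — all W, so L
(8,3): →(7,3)(W), (5,3)(W), (4,3)(W), (8,2)(W) — all W, so L
Every other cell has at least one move into one of the L cells above, so it is W.
L cells per row: a=0: 2, a=1: 2, a=2: 2, a=3: 2, a=4: 1, a=5: 1, a=6: 1, a=7: 2, a=8: 2; total 15.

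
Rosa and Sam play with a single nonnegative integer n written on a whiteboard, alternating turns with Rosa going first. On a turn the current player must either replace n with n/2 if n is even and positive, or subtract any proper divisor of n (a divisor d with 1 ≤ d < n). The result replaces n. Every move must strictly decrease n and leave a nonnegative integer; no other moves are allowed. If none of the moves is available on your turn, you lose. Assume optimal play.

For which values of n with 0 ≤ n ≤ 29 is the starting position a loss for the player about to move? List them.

Build the W/L table. Terminal = L. A non-terminal position is W if it has a move to some L; otherwise it is L.
n=0: no move → L
n=1: no move → L
n=2: W (go to 1, an L position)
n=3: L (sole option 2(W) is W)
n=4: W (go to 3, an L position)
n=5: L (sole option 4(W) is W)
n=6: W (go to 3, an L position)
n=7: L (sole option 6(W) is W)
n=8: W (go to 7, an L position)
n=9: L (options 6(W), 8(W) are all W)
n=10: W (go to 5, an L position)
n=11: L (sole option 10(W) is W)
n=12: W (go to 9, an L position)
n=13: L (sole option 12(W) is W)
n=14: W (go to 7, an L position)
n=15: L (options 10(W), 12(W), 14(W) are all W)
n=16: W (go to 15, an L position)
n=17: L (sole option 16(W) is W)
n=18: W (go to 9, an L position)
n=19: L (sole option 18(W) is W)
n=20: W (go to 15, an L position)
n=21: L (options 14(W), 18(W), 20(W) are all W)
n=22: W (go to 11, an L position)
n=23: L (sole option 22(W) is W)
n=24: W (go to 21, an L position)
n=25: L (options 20(W), 24(W) are all W)
n=26: W (go to 13, an L position)
n=27: L (options 18(W), 24(W), 26(W) are all W)
n=28: W (go to 21, an L position)
n=29: L (sole option 28(W) is W)
The losing starting values of n are exactly the entries labelled L in this table (16 of them).

0, 1, 3, 5, 7, 9, 11, 13, 15, 17, 19, 21, 23, 25, 27, 29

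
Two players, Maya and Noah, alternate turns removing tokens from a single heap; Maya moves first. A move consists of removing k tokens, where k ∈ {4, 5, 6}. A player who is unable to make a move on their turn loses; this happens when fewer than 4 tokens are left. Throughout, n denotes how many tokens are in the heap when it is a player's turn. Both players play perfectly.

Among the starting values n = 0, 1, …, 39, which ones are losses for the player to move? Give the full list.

0, 1, 2, 3, 10, 11, 12, 13, 20, 21, 22, 23, 30, 31, 32, 33

Use the standard recursion: the mover loses at a terminal position; elsewhere, the mover wins exactly when some move hands the opponent an L position.
n=0: no move → L
n=1: no move → L
n=2: no move → L
n=3: no move → L
n=4: reaches L-position 0 → W
n=5: reaches L-position 1 → W
n=6: reaches L-position 2 → W
n=7: reaches L-position 3 → W
n=8: reaches L-position 3 → W
n=9: reaches L-position 3 → W
n=10: only reaches 6(W), 5(W), 4(W), all W → L
n=11: only reaches 7(W), 6(W), 5(W), all W → L
n=12: only reaches 8(W), 7(W), 6(W), all W → L
n=13: only reaches 9(W), 8(W), 7(W), all W → L
n=14: reaches L-position 10 → W
n=15: reaches L-position 11 → W
n=16: reaches L-position 12 → W
n=17: reaches L-position 13 → W
n=18: reaches L-position 13 → W
n=19: reaches L-position 13 → W
n=20: only reaches 16(W), 15(W), 14(W), all W → L
n=21: only reaches 17(W), 16(W), 15(W), all W → L
n=22: only reaches 18(W), 17(W), 16(W), all W → L
n=23: only reaches 19(W), 18(W), 17(W), all W → L
n=24: reaches L-position 20 → W
n=25: reaches L-position 21 → W
n=26: reaches L-position 22 → W
n=27: reaches L-position 23 → W
n=28: reaches L-position 23 → W
n=29: reaches L-position 23 → W
n=30: only reaches 26(W), 25(W), 24(W), all W → L
n=31: only reaches 27(W), 26(W), 25(W), all W → L
n=32: only reaches 28(W), 27(W), 26(W), all W → L
n=33: only reaches 29(W), 28(W), 27(W), all W → L
n=34: reaches L-position 30 → W
n=35: reaches L-position 31 → W
n=36: reaches L-position 32 → W
n=37: reaches L-position 33 → W
n=38: reaches L-position 33 → W
n=39: reaches L-position 33 → W
The losing starting values of n are exactly the entries labelled L in this table (16 of them).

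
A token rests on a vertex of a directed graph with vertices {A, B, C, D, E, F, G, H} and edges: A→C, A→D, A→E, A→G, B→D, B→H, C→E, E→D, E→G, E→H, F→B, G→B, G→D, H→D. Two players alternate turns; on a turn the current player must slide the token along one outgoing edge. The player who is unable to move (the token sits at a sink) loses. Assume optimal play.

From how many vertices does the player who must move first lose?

Label each position W (a win for the player to move) or L (a loss). A position with no legal move is L; any other position is W exactly when some move reaches an L, and L when every move reaches a W.
Every edge goes from a vertex to one that appears earlier in the order D, H, B, G, E, C, F, A, so processing vertices in that order labels each vertex after all of its successors.
D: no outgoing edge → L
H: can move to D, which is L ⇒ W
B: can move to D, which is L ⇒ W
G: can move to D, which is L ⇒ W
E: can move to D, which is L ⇒ W
C: the only move is to E(W), a W ⇒ L
F: the only move is to B(W), a W ⇒ L
A: can move to C, which is L ⇒ W
The L vertices are C, D, F; that is 3 in all.

3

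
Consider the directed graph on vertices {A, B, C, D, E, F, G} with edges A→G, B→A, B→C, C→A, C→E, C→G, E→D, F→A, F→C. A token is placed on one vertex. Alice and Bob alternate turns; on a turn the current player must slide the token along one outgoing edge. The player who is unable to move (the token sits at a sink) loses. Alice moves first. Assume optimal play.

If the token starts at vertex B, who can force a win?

Compute win/loss labels from the base case upward. A position with no move is L. Any other position is W if it can reach an L in one move, else L.
Every edge goes from a vertex to one that appears earlier in the order G, D, E, A, C, F, B, so processing vertices in that order labels each vertex after all of its successors.
G: no outgoing edge → L
D: no outgoing edge → L
E: →D(L), so W
A: →G(L), so W
C: →G(L), so W
F: →C(W), A(W) — all W, so L
B: →C(W), A(W) — all W, so L
Every move from B reaches a W position, so the mover loses.

Bob wins.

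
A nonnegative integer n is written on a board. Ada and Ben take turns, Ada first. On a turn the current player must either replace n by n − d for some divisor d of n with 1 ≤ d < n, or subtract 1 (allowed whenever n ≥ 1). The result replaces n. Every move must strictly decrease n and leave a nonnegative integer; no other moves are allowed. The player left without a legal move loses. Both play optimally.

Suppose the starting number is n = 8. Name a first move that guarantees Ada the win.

Move to 7.

Classify positions by backward induction: terminal positions (no move available) are L. From any other position, the mover wins iff some move reaches an L.
n=0: no move → L
n=1: can move to 0, which is L ⇒ W
n=2: the only move is to 1(W), a W ⇒ L
n=3: can move to 2, which is L ⇒ W
n=4: can move to 2, which is L ⇒ W
n=5: the only move is to 4(W), a W ⇒ L
n=6: can move to 5, which is L ⇒ W
n=7: the only move is to 6(W), a W ⇒ L
n=8: can move to 7, which is L ⇒ W
From 8, the L positions reachable in one move are: 7.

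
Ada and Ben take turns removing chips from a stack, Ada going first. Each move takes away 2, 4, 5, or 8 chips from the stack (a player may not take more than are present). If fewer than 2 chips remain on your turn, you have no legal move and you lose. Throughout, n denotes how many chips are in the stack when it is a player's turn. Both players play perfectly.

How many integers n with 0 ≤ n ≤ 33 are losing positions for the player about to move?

11

Work bottom-up. With no move the player to move loses. Otherwise the position is W if at least one move leads to an L position for the opponent, and L if every move leads to a W.
n=0: no move → L
n=1: no move → L
n=2: can move to 0, which is L ⇒ W
n=3: can move to 1, which is L ⇒ W
n=4: can move to 0, which is L ⇒ W
n=5: can move to 1, which is L ⇒ W
n=6: can move to 1, which is L ⇒ W
n=7: moves to 5(W), 3(W), 2(W); every one is W ⇒ L
n=8: can move to 0, which is L ⇒ W
n=9: can move to 7, which is L ⇒ W
n=10: moves to 8(W), 6(W), 5(W), 2(W); every one is W ⇒ L
n=11: can move to 7, which is L ⇒ W
n=12: can move to 10, which is L ⇒ W
n=13: moves to 11(W), 9(W), 8(W), 5(W); every one is W ⇒ L
n=14: can move to 10, which is L ⇒ W
n=15: can move to 13, which is L ⇒ W
n=16: moves to 14(W), 12(W), 11(W), 8(W); every one is W ⇒ L
n=17: can move to 13, which is L ⇒ W
n=18: can move to 16, which is L ⇒ W
n=19: moves to 17(W), 15(W), 14(W), 11(W); every one is W ⇒ L
n=20: can move to 16, which is L ⇒ W
n=21: can move to 19, which is L ⇒ W
n=22: moves to 20(W), 18(W), 17(W), 14(W); every one is W ⇒ L
n=23: can move to 19, which is L ⇒ W
n=24: can move to 22, which is L ⇒ W
n=25: moves to 23(W), 21(W), 20(W), 17(W); every one is W ⇒ L
n=26: can move to 22, which is L ⇒ W
n=27: can move to 25, which is L ⇒ W
n=28: moves to 26(W), 24(W), 23(W), 20(W); every one is W ⇒ L
n=29: can move to 25, which is L ⇒ W
n=30: can move to 28, which is L ⇒ W
n=31: moves to 29(W), 27(W), 26(W), 23(W); every one is W ⇒ L
n=32: can move to 28, which is L ⇒ W
n=33: can move to 31, which is L ⇒ W
L entries with 0 ≤ n ≤ 33: n = 0, 1, 7, 10, 13, 16, 19, 22, 25, 28, 31; that makes 11.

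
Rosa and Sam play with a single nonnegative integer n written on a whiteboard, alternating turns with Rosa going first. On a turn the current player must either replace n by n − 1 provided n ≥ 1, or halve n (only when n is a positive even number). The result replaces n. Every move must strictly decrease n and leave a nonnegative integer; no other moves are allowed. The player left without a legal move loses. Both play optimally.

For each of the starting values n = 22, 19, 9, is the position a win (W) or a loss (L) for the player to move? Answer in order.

22: W, 19: L, 9: L

Build the W/L table. Terminal = L. A non-terminal position is W if it has a move to some L; otherwise it is L.
n=0: no move → L
n=1: W (go to 0, an L position)
n=2: L (sole option 1(W) is W)
n=3: W (go to 2, an L position)
n=4: W (go to 2, an L position)
n=5: L (sole option 4(W) is W)
n=6: W (go to 5, an L position)
n=7: L (sole option 6(W) is W)
n=8: W (go to 7, an L position)
n=9: L (sole option 8(W) is W)
n=10: W (go to 5, an L position)
n=11: L (sole option 10(W) is W)
n=12: W (go to 11, an L position)
n=13: L (sole option 12(W) is W)
n=14: W (go to 7, an L position)
n=15: L (sole option 14(W) is W)
n=16: W (go to 15, an L position)
n=17: L (sole option 16(W) is W)
n=18: W (go to 9, an L position)
n=19: L (sole option 18(W) is W)
n=20: W (go to 19, an L position)
n=21: L (sole option 20(W) is W)
n=22: W (go to 11, an L position)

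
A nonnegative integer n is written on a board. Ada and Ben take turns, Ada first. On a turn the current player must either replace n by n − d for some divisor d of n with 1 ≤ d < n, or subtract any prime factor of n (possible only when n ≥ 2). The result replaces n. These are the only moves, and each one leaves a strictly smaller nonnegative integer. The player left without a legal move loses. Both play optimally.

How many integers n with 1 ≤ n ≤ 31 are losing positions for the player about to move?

6

Positions with no move are L. A position that does have a move is losing for the player to move precisely when every available move leads to a winning position for the opponent. Fill in the labels:
n=0: no move → L
n=1: no move → L
n=2: can move to 0, which is L ⇒ W
n=3: can move to 0, which is L ⇒ W
n=4: moves to 2(W), 3(W); every one is W ⇒ L
n=5: can move to 0, which is L ⇒ W
n=6: can move to 4, which is L ⇒ W
n=7: can move to 0, which is L ⇒ W
n=8: can move to 4, which is L ⇒ W
n=9: moves to 6(W), 8(W); every one is W ⇒ L
n=10: can move to 9, which is L ⇒ W
n=11: can move to 0, which is L ⇒ W
n=12: can move to 9, which is L ⇒ W
n=13: can move to 0, which is L ⇒ W
n=14: moves to 7(W), 12(W), 13(W); every one is W ⇒ L
n=15: can move to 14, which is L ⇒ W
n=16: can move to 14, which is L ⇒ W
n=17: can move to 0, which is L ⇒ W
n=18: can move to 9, which is L ⇒ W
n=19: can move to 0, which is L ⇒ W
n=20: moves to 10(W), 15(W), 16(W), 18(W), 19(W); every one is W ⇒ L
n=21: can move to 14, which is L ⇒ W
n=22: can move to 20, which is L ⇒ W
n=23: can move to 0, which is L ⇒ W
n=24: can move to 20, which is L ⇒ W
n=25: can move to 20, which is L ⇒ W
n=26: moves to 13(W), 24(W), 25(W); every one is W ⇒ L
n=27: can move to 26, which is L ⇒ W
n=28: can move to 14, which is L ⇒ W
n=29: can move to 0, which is L ⇒ W
n=30: can move to 20, which is L ⇒ W
n=31: can move to 0, which is L ⇒ W
L entries with 1 ≤ n ≤ 31 (n=0 is outside the asked range and is not counted): n = 1, 4, 9, 14, 20, 26; that makes 6.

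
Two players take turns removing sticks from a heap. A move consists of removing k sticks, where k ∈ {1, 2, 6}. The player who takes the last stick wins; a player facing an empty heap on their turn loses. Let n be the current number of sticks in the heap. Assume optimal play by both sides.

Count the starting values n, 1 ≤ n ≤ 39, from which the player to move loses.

11

Compute win/loss labels from the base case upward. A position with no move is L. Any other position is W if it can reach an L in one move, else L.
n=0: no move → L
n=1: can move to 0, which is L ⇒ W
n=2: can move to 0, which is L ⇒ W
n=3: moves to 2(W), 1(W); every one is W ⇒ L
n=4: can move to 3, which is L ⇒ W
n=5: can move to 3, which is L ⇒ W
n=6: can move to 0, which is L ⇒ W
n=7: moves to 6(W), 5(W), 1(W); every one is W ⇒ L
n=8: can move to 7, which is L ⇒ W
n=9: can move to 7, which is L ⇒ W
n=10: moves to 9(W), 8(W), 4(W); every one is W ⇒ L
n=11: can move to 10, which is L ⇒ W
n=12: can move to 10, which is L ⇒ W
n=13: can move to 7, which is L ⇒ W
n=14: moves to 13(W), 12(W), 8(W); every one is W ⇒ L
n=15: can move to 14, which is L ⇒ W
n=16: can move to 14, which is L ⇒ W
n=17: moves to 16(W), 15(W), 11(W); every one is W ⇒ L
n=18: can move to 17, which is L ⇒ W
n=19: can move to 17, which is L ⇒ W
n=20: can move to 14, which is L ⇒ W
n=21: moves to 20(W), 19(W), 15(W); every one is W ⇒ L
n=22: can move to 21, which is L ⇒ W
n=23: can move to 21, which is L ⇒ W
n=24: moves to 23(W), 22(W), 18(W); every one is W ⇒ L
n=25: can move to 24, which is L ⇒ W
n=26: can move to 24, which is L ⇒ W
n=27: can move to 21, which is L ⇒ W
n=28: moves to 27(W), 26(W), 22(W); every one is W ⇒ L
n=29: can move to 28, which is L ⇒ W
n=30: can move to 28, which is L ⇒ W
n=31: moves to 30(W), 29(W), 25(W); every one is W ⇒ L
n=32: can move to 31, which is L ⇒ W
n=33: can move to 31, which is L ⇒ W
n=34: can move to 28, which is L ⇒ W
n=35: moves to 34(W), 33(W), 29(W); every one is W ⇒ L
n=36: can move to 35, which is L ⇒ W
n=37: can move to 35, which is L ⇒ W
n=38: moves to 37(W), 36(W), 32(W); every one is W ⇒ L
n=39: can move to 38, which is L ⇒ W
L entries with 1 ≤ n ≤ 39 (n=0 is outside the asked range and is not counted): n = 3, 7, 10, 14, 17, 21, 24, 28, 31, 35, 38; that makes 11.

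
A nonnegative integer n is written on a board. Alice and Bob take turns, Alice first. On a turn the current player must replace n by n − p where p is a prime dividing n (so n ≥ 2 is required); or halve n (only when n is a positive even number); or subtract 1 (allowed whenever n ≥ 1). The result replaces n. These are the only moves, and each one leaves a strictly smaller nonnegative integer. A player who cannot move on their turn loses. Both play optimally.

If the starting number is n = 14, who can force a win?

Bob wins.

Work bottom-up. With no move the player to move loses. Otherwise the position is W if at least one move leads to an L position for the opponent, and L if every move leads to a W.
n=0: no move → L
n=1: W (go to 0, an L position)
n=2: W (go to 0, an L position)
n=3: W (go to 0, an L position)
n=4: L (options 2(W), 3(W) are all W)
n=5: W (go to 0, an L position)
n=6: W (go to 4, an L position)
n=7: W (go to 0, an L position)
n=8: W (go to 4, an L position)
n=9: L (options 6(W), 8(W) are all W)
n=10: W (go to 9, an L position)
n=11: W (go to 0, an L position)
n=12: W (go to 9, an L position)
n=13: W (go to 0, an L position)
n=14: L (options 7(W), 12(W), 13(W) are all W)
The starting position 14 is L: whatever Alice does, the opponent receives a W position.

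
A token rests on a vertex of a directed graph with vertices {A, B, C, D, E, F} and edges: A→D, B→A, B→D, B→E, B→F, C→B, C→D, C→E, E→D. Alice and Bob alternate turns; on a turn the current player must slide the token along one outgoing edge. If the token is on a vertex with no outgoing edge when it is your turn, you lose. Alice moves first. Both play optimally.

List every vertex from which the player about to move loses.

Label each position W (a win for the player to move) or L (a loss). A position with no legal move is L; any other position is W exactly when some move reaches an L, and L when every move reaches a W.
Every edge goes from a vertex to one that appears earlier in the order F, D, E, A, B, C, so processing vertices in that order labels each vertex after all of its successors.
F: no outgoing edge → L
D: no outgoing edge → L
E: W (go to D, an L position)
A: W (go to D, an L position)
B: W (go to D, an L position)
C: W (go to D, an L position)
The losing starting vertices are exactly the entries labelled L in this table (2 of them).

D, F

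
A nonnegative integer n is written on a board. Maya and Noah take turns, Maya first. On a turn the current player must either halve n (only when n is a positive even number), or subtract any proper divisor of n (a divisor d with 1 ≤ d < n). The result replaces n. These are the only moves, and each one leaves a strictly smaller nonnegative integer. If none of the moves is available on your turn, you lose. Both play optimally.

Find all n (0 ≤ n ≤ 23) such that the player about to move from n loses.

0, 1, 3, 5, 7, 9, 11, 13, 15, 17, 19, 21, 23

Work bottom-up. With no move the player to move loses. Otherwise the position is W if at least one move leads to an L position for the opponent, and L if every move leads to a W.
n=0: no move → L
n=1: no move → L
n=2: can move to 1, which is L ⇒ W
n=3: the only move is to 2(W), a W ⇒ L
n=4: can move to 3, which is L ⇒ W
n=5: the only move is to 4(W), a W ⇒ L
n=6: can move to 3, which is L ⇒ W
n=7: the only move is to 6(W), a W ⇒ L
n=8: can move to 7, which is L ⇒ W
n=9: moves to 6(W), 8(W); every one is W ⇒ L
n=10: can move to 5, which is L ⇒ W
n=11: the only move is to 10(W), a W ⇒ L
n=12: can move to 9, which is L ⇒ W
n=13: the only move is to 12(W), a W ⇒ L
n=14: can move to 7, which is L ⇒ W
n=15: moves to 10(W), 12(W), 14(W); every one is W ⇒ L
n=16: can move to 15, which is L ⇒ W
n=17: the only move is to 16(W), a W ⇒ L
n=18: can move to 9, which is L ⇒ W
n=19: the only move is to 18(W), a W ⇒ L
n=20: can move to 15, which is L ⇒ W
n=21: moves to 14(W), 18(W), 20(W); every one is W ⇒ L
n=22: can move to 11, which is L ⇒ W
n=23: the only move is to 22(W), a W ⇒ L
The losing starting values of n are exactly the entries labelled L in this table (13 of them).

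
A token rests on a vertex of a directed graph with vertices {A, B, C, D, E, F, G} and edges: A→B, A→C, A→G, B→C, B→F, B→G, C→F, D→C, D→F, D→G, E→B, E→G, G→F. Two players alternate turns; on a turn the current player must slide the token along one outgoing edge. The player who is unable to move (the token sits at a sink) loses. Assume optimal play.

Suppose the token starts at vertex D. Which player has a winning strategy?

Classify positions by backward induction: terminal positions (no move available) are L. From any other position, the mover wins iff some move reaches an L.
Every edge goes from a vertex to one that appears earlier in the order F, C, G, B, D, A, E, so processing vertices in that order labels each vertex after all of its successors.
F: no outgoing edge → L
C: reaches L-position F → W
G: reaches L-position F → W
B: reaches L-position F → W
D: reaches L-position F → W
A: only reaches B(W), G(W), C(W), all W → L
E: only reaches B(W), G(W), all W → L
From D the player to move can move to F, reaching an L position.

The first player wins.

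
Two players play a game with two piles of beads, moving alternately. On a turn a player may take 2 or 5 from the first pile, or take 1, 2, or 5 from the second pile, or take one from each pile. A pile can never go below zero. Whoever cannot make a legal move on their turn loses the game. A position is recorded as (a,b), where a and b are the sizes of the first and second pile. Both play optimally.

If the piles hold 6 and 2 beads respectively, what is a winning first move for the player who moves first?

Move to (6,1).

Compute win/loss labels from the base case upward. A position with no move is L. Any other position is W if it can reach an L in one move, else L.
No move ever increases a pile, so every position that can arise here has a ≤ 6 and b ≤ 2; it is enough to label the cells with 0 ≤ a ≤ 6 and 0 ≤ b ≤ 2.
Every move lowers a or b (never raises either), so fill the grid row by row in increasing a, and left to right within a row: each cell's successors are then already labelled.
      b=0  b=1  b=2
a=0:    L    W    W
a=1:    L    W    W
a=2:    W    W    L
a=3:    W    L    W
a=4:    L    W    W
a=5:    W    W    L
a=6:    W    L    W
Cells with no legal move (terminal, hence L): (0,0), (1,0).
The remaining L cells, each justified by listing all of its moves:
(2,2): only reaches (0,2)(W), (2,1)(W), (2,0)(W), (1,1)(W), all W → L
(3,1): only reaches (1,1)(W), (3,0)(W), (2,0)(W), all W → L
(4,0): only reaches (2,0)(W), which is W → L
(5,2): only reaches (3,2)(W), (0,2)(W), (5,1)(W), (5,0)(W), (4,1)(W), all W → L
(6,1): only reaches (4,1)(W), (1,1)(W), (6,0)(W), (5,0)(W), all W → L
Every other cell has at least one move into one of the L cells above, so it is W.
From (6,2), the L positions reachable in one move are: (6,1).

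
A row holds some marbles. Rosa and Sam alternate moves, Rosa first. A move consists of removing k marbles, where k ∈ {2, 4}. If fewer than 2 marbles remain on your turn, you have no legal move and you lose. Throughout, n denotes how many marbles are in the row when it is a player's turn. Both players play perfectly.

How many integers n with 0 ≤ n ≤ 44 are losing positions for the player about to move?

Use the standard recursion: the mover loses at a terminal position; elsewhere, the mover wins exactly when some move hands the opponent an L position.
n=0: no move → L
n=1: no move → L
n=2: →0(L), so W
n=3: →1(L), so W
n=4: →0(L), so W
n=5: →1(L), so W
n=6: →4(W), 2(W) — all W, so L
n=7: →5(W), 3(W) — all W, so L
n=8: →6(L), so W
n=9: →7(L), so W
n=10: →6(L), so W
n=11: →7(L), so W
n=12: →10(W), 8(W) — all W, so L
n=13: →11(W), 9(W) — all W, so L
n=14: →12(L), so W
n=15: →13(L), so W
n=16: →12(L), so W
n=17: →13(L), so W
n=18: →16(W), 14(W) — all W, so L
n=19: →17(W), 15(W) — all W, so L
n=20: →18(L), so W
n=21: →19(L), so W
n=22: →18(L), so W
n=23: →19(L), so W
n=24: →22(W), 20(W) — all W, so L
n=25: →23(W), 21(W) — all W, so L
n=26: →24(L), so W
n=27: →25(L), so W
n=28: →24(L), so W
n=29: →25(L), so W
n=30: →28(W), 26(W) — all W, so L
n=31: →29(W), 27(W) — all W, so L
n=32: →30(L), so W
n=33: →31(L), so W
n=34: →30(L), so W
n=35: →31(L), so W
n=36: →34(W), 32(W) — all W, so L
n=37: →35(W), 33(W) — all W, so L
n=38: →36(L), so W
n=39: →37(L), so W
n=40: →36(L), so W
n=41: →37(L), so W
n=42: →40(W), 38(W) — all W, so L
n=43: →41(W), 39(W) — all W, so L
n=44: →42(L), so W
L entries with 0 ≤ n ≤ 44: n = 0, 1, 6, 7, 12, 13, 18, 19, 24, 25, 30, 31, 36, 37, 42, 43; that makes 16.

16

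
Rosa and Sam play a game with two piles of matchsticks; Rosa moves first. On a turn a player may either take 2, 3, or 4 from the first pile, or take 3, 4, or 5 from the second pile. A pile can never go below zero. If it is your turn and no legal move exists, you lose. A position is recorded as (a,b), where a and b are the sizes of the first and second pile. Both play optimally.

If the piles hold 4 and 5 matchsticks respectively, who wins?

Label each position W (a win for the player to move) or L (a loss). A position with no legal move is L; any other position is W exactly when some move reaches an L, and L when every move reaches a W.
No move ever increases a pile, so every position that can arise here has a ≤ 4 and b ≤ 5; it is enough to label the cells with 0 ≤ a ≤ 4 and 0 ≤ b ≤ 5.
Every move lowers a or b (never raises either), so fill the grid row by row in increasing a, and left to right within a row: each cell's successors are then already labelled.
      b=0  b=1  b=2  b=3  b=4  b=5
a=0:    L    L    L    W    W    W
a=1:    L    L    L    W    W    W
a=2:    W    W    W    L    L    L
a=3:    W    W    W    L    L    L
a=4:    W    W    W    W    W    W
Cells with no legal move (terminal, hence L): (0,0), (0,1), (0,2), (1,0), (1,1), (1,2).
The remaining L cells, each justified by listing all of its moves:
(2,3): L (options (0,3)(W), (2,0)(W) are all W)
(2,4): L (options (0,4)(W), (2,1)(W), (2,0)(W) are all W)
(2,5): L (options (0,5)(W), (2,2)(W), (2,1)(W), (2,0)(W) are all W)
(3,3): L (options (1,3)(W), (0,3)(W), (3,0)(W) are all W)
(3,4): L (options (1,4)(W), (0,4)(W), (3,1)(W), (3,0)(W) are all W)
(3,5): L (options (1,5)(W), (0,5)(W), (3,2)(W), (3,1)(W), (3,0)(W) are all W)
Every other cell has at least one move into one of the L cells above, so it is W.
From (4,5) Rosa can move to (2,5), reaching an L position.

Rosa wins.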